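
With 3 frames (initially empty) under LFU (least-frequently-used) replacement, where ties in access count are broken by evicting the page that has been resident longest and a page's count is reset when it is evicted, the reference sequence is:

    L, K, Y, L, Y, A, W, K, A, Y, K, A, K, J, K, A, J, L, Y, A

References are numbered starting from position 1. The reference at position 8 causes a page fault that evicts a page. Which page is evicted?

W

pos 1: L: miss, frames (L)
pos 2: K: miss, frames (L K)
pos 3: Y: miss, frames (L K Y)
pos 4: L: hit
pos 5: Y: hit
pos 6: A: miss, evict K, frames (L Y A)
pos 7: W: miss, evict A, frames (L Y W)
pos 8: K: miss, evict W, frames (L Y K)
At position 8, page W is evicted.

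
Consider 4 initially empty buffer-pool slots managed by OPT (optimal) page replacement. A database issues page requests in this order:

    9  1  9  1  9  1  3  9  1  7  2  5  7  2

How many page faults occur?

6

9 → fault, frames (9)
1 → fault, frames (9 1)
9 → hit
1 → hit
9 → hit
1 → hit
3 → fault, frames (9 1 3)
9 → hit
1 → hit
7 → fault, frames (9 1 3 7)
2 → fault, evict 3, frames (9 1 7 2)
5 → fault, evict 1, frames (9 7 2 5)
7 → hit
2 → hit
Page faults: 6.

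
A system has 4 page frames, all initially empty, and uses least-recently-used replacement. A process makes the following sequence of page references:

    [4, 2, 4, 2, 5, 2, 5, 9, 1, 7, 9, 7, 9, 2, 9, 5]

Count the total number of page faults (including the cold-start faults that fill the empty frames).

8

4 → miss, frames {4}
2 → miss, frames {4,2}
4 → hit
2 → hit
5 → miss, frames {4,2,5}
2 → hit
5 → hit
9 → miss, frames {4,2,5,9}
1 → miss, evict 4, frames {2,5,9,1}
7 → miss, evict 2, frames {5,9,1,7}
9 → hit
7 → hit
9 → hit
2 → miss, evict 5, frames {1,7,9,2}
9 → hit
5 → miss, evict 1, frames {7,2,9,5}
Page faults: 8.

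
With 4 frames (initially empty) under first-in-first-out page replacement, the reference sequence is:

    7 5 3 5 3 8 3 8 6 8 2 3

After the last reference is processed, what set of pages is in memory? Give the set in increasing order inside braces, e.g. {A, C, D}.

{2, 3, 6, 8}

7 → miss, frames (7)
5 → miss, frames (7 5)
3 → miss, frames (7 5 3)
5 → hit
3 → hit
8 → miss, frames (7 5 3 8)
3 → hit
8 → hit
6 → miss, evict 7, frames (5 3 8 6)
8 → hit
2 → miss, evict 5, frames (3 8 6 2)
3 → hit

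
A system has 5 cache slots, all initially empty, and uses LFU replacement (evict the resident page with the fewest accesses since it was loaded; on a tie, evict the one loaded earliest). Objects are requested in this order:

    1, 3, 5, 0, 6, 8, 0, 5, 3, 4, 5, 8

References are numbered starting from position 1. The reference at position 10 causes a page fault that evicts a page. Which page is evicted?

pos 1: 1: fault, frames (1)
pos 2: 3: fault, frames (1 3)
pos 3: 5: fault, frames (1 3 5)
pos 4: 0: fault, frames (1 3 5 0)
pos 5: 6: fault, frames (1 3 5 0 6)
pos 6: 8: fault, evict 1, frames (3 5 0 6 8)
pos 7: 0: hit
pos 8: 5: hit
pos 9: 3: hit
pos 10: 4: fault, evict 6, frames (3 5 0 8 4)
At position 10, page 6 is evicted.

6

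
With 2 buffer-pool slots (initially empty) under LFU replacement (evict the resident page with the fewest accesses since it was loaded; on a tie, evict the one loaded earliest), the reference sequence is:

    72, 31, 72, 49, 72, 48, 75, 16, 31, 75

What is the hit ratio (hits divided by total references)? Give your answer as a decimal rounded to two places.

0.20

72 → miss, frames (72)
31 → miss, frames (72 31)
72 → hit
49 → miss, evict 31, frames (72 49)
72 → hit
48 → miss, evict 49, frames (72 48)
75 → miss, evict 48, frames (72 75)
16 → miss, evict 75, frames (72 16)
31 → miss, evict 16, frames (72 31)
75 → miss, evict 31, frames (72 75)
Hits: 2 of 10 references → 2/10 = 0.2000.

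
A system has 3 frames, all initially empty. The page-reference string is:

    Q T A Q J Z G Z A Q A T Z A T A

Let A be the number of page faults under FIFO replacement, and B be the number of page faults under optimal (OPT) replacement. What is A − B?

Under FIFO: F F F . F F F . F F . F F F . . → 11 faults.
Under OPT: F F F . F F F . . F . F . . . . → 8 faults.
A − B = 11 − 8 = 3.

3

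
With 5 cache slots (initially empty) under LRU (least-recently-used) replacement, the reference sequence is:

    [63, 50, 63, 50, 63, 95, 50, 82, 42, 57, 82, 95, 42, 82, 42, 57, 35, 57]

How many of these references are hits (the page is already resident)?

11

63: miss, frames [63]
50: miss, frames [63, 50]
63: hit
50: hit
63: hit
95: miss, frames [50, 63, 95]
50: hit
82: miss, frames [63, 95, 50, 82]
42: miss, frames [63, 95, 50, 82, 42]
57: miss, evict 63, frames [95, 50, 82, 42, 57]
82: hit
95: hit
42: hit
82: hit
42: hit
57: hit
35: miss, evict 50, frames [95, 82, 42, 57, 35]
57: hit
Hits: 11.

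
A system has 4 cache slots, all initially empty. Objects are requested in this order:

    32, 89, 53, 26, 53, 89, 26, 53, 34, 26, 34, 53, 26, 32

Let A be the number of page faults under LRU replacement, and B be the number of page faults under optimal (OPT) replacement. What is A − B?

Under LRU: F F F F . . . . F . . . . F → 6 faults.
Under OPT: F F F F . . . . F . . . . . → 5 faults.
A − B = 6 − 5 = 1.

1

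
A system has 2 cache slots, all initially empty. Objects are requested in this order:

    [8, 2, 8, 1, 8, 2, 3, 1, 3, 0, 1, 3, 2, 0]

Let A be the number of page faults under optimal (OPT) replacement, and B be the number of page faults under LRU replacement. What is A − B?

Under OPT: F F . F . F F . . F . F F . → 8 faults.
Under LRU: F F . F . F F F . F F F F F → 11 faults.
A − B = 8 − 11 = -3.

-3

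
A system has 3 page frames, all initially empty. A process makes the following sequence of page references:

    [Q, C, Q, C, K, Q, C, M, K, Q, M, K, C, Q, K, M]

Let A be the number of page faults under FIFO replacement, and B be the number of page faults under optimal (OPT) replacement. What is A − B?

Under FIFO: F F . . F . . F . F . . F . F F → 8 faults.
Under OPT: F F . . F . . F . . . . F . . F → 6 faults.
A − B = 8 − 6 = 2.

2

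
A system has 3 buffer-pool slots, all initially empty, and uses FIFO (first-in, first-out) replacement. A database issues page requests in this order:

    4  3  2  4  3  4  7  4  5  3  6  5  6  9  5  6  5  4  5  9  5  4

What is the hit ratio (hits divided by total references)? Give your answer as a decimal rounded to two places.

4 → fault, frames {4}
3 → fault, frames {4,3}
2 → fault, frames {4,3,2}
4 → hit
3 → hit
4 → hit
7 → fault, evict 4, frames {3,2,7}
4 → fault, evict 3, frames {2,7,4}
5 → fault, evict 2, frames {7,4,5}
3 → fault, evict 7, frames {4,5,3}
6 → fault, evict 4, frames {5,3,6}
5 → hit
6 → hit
9 → fault, evict 5, frames {3,6,9}
5 → fault, evict 3, frames {6,9,5}
6 → hit
5 → hit
4 → fault, evict 6, frames {9,5,4}
5 → hit
9 → hit
5 → hit
4 → hit
Hits: 11 of 22 references → 11/22 = 0.5000.

0.50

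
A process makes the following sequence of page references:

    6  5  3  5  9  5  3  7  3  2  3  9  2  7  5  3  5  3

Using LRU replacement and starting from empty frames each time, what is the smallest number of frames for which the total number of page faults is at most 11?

3

f=1: 18 faults
f=2: 12 faults
f=3: 10 faults
f=4: 9 faults
f=5: 6 faults
f=6: 6 faults
Smallest f with faults ≤ 11 is 3.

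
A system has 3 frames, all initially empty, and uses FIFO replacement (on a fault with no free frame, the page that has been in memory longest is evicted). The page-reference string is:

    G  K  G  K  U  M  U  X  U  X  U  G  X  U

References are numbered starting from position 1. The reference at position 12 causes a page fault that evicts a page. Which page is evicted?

U

pos 1: G -> fault, frames [G]
pos 2: K -> fault, frames [G, K]
pos 3: G -> hit
pos 4: K -> hit
pos 5: U -> fault, frames [G, K, U]
pos 6: M -> fault, evict G, frames [K, U, M]
pos 7: U -> hit
pos 8: X -> fault, evict K, frames [U, M, X]
pos 9: U -> hit
pos 10: X -> hit
pos 11: U -> hit
pos 12: G -> fault, evict U, frames [M, X, G]
At position 12, page U is evicted.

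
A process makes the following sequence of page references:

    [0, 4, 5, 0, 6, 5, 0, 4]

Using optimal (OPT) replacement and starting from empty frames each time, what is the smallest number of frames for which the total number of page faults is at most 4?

f=1: 8 faults
f=2: 6 faults
f=3: 5 faults
f=4: 4 faults
Smallest f with faults ≤ 4 is 4.

4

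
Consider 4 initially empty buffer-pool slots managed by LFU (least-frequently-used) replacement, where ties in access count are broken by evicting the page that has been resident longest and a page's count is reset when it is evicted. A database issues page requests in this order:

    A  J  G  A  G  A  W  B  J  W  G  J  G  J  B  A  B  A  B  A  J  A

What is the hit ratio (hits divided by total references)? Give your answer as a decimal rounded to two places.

A: fault, frames {A}
J: fault, frames {A,J}
G: fault, frames {A,J,G}
A: hit
G: hit
A: hit
W: fault, frames {A,J,G,W}
B: fault, evict J, frames {A,G,W,B}
J: fault, evict W, frames {A,G,B,J}
W: fault, evict B, frames {A,G,J,W}
G: hit
J: hit
G: hit
J: hit
B: fault, evict W, frames {A,G,J,B}
A: hit
B: hit
A: hit
B: hit
A: hit
J: hit
A: hit
Hits: 14 of 22 references → 14/22 = 0.6364.

0.64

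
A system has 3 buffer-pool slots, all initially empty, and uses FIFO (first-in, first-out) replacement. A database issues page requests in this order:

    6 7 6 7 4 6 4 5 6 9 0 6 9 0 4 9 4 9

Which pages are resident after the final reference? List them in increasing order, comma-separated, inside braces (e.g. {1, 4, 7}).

6 -> miss, frames {6}
7 -> miss, frames {6,7}
6 -> hit
7 -> hit
4 -> miss, frames {6,7,4}
6 -> hit
4 -> hit
5 -> miss, evict 6, frames {7,4,5}
6 -> miss, evict 7, frames {4,5,6}
9 -> miss, evict 4, frames {5,6,9}
0 -> miss, evict 5, frames {6,9,0}
6 -> hit
9 -> hit
0 -> hit
4 -> miss, evict 6, frames {9,0,4}
9 -> hit
4 -> hit
9 -> hit

{0, 4, 9}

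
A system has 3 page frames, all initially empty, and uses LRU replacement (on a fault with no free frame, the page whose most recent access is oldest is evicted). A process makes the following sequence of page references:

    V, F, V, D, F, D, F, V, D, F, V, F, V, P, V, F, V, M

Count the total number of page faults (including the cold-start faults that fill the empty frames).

V: fault, frames [V]
F: fault, frames [V, F]
V: hit
D: fault, frames [F, V, D]
F: hit
D: hit
F: hit
V: hit
D: hit
F: hit
V: hit
F: hit
V: hit
P: fault, evict D, frames [F, V, P]
V: hit
F: hit
V: hit
M: fault, evict P, frames [F, V, M]
Page faults: 5.

5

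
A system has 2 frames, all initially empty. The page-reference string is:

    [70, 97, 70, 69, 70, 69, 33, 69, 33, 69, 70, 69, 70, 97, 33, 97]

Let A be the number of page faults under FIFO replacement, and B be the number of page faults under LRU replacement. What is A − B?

Under FIFO: F F . F F . F F . . F . . F F . → 9 faults.
Under LRU: F F . F . . F . . . F . . F F . → 7 faults.
A − B = 9 − 7 = 2.

2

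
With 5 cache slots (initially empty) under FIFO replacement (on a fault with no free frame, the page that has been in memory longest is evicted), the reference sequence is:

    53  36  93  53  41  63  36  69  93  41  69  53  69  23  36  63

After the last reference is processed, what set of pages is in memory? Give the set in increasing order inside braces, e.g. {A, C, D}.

53 → fault, frames [53]
36 → fault, frames [53, 36]
93 → fault, frames [53, 36, 93]
53 → hit
41 → fault, frames [53, 36, 93, 41]
63 → fault, frames [53, 36, 93, 41, 63]
36 → hit
69 → fault, evict 53, frames [36, 93, 41, 63, 69]
93 → hit
41 → hit
69 → hit
53 → fault, evict 36, frames [93, 41, 63, 69, 53]
69 → hit
23 → fault, evict 93, frames [41, 63, 69, 53, 23]
36 → fault, evict 41, frames [63, 69, 53, 23, 36]
63 → hit

{23, 36, 53, 63, 69}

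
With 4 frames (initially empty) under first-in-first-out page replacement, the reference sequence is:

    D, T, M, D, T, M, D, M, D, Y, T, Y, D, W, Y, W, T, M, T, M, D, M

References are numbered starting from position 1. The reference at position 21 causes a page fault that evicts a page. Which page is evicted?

T

pos 1: D -> miss, frames (D)
pos 2: T -> miss, frames (D T)
pos 3: M -> miss, frames (D T M)
pos 4: D -> hit
pos 5: T -> hit
pos 6: M -> hit
pos 7: D -> hit
pos 8: M -> hit
pos 9: D -> hit
pos 10: Y -> miss, frames (D T M Y)
pos 11: T -> hit
pos 12: Y -> hit
pos 13: D -> hit
pos 14: W -> miss, evict D, frames (T M Y W)
pos 15: Y -> hit
pos 16: W -> hit
pos 17: T -> hit
pos 18: M -> hit
pos 19: T -> hit
pos 20: M -> hit
pos 21: D -> miss, evict T, frames (M Y W D)
At position 21, page T is evicted.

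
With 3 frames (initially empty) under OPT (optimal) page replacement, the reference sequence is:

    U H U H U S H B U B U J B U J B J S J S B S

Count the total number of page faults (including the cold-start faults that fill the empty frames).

6

U → fault, frames (U)
H → fault, frames (U H)
U → hit
H → hit
U → hit
S → fault, frames (U H S)
H → hit
B → fault, evict H, frames (U S B)
U → hit
B → hit
U → hit
J → fault, evict S, frames (U B J)
B → hit
U → hit
J → hit
B → hit
J → hit
S → fault, evict U, frames (B J S)
J → hit
S → hit
B → hit
S → hit
Page faults: 6.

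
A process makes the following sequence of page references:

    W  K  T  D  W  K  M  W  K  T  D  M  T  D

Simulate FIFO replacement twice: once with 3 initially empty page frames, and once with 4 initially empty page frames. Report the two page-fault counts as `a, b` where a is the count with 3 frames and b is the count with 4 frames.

3 frames: F F F F F F F . . F F . . . → 9 faults.
4 frames: F F F F . . F F F F F F . . → 10 faults.
10 > 9: adding a frame increased faults — Belady's anomaly.

9, 10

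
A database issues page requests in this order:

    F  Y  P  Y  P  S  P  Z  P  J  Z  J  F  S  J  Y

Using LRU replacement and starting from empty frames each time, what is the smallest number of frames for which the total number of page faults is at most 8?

5

f=1: 16 faults
f=2: 11 faults
f=3: 9 faults
f=4: 9 faults
f=5: 8 faults
f=6: 6 faults
Smallest f with faults ≤ 8 is 5.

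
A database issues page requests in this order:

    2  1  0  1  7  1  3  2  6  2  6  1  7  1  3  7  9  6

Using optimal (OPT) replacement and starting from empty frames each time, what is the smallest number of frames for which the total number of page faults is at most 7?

f=1: 18 faults
f=2: 12 faults
f=3: 9 faults
f=4: 8 faults
f=5: 7 faults
f=6: 7 faults
f=7: 7 faults
Smallest f with faults ≤ 7 is 5.

5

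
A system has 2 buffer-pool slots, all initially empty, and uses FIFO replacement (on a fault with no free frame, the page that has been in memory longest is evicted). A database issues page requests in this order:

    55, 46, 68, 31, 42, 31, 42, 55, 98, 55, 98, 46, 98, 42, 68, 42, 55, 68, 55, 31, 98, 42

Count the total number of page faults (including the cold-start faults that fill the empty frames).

55: fault, frames (55)
46: fault, frames (55 46)
68: fault, evict 55, frames (46 68)
31: fault, evict 46, frames (68 31)
42: fault, evict 68, frames (31 42)
31: hit
42: hit
55: fault, evict 31, frames (42 55)
98: fault, evict 42, frames (55 98)
55: hit
98: hit
46: fault, evict 55, frames (98 46)
98: hit
42: fault, evict 98, frames (46 42)
68: fault, evict 46, frames (42 68)
42: hit
55: fault, evict 42, frames (68 55)
68: hit
55: hit
31: fault, evict 68, frames (55 31)
98: fault, evict 55, frames (31 98)
42: fault, evict 31, frames (98 42)
Page faults: 14.

14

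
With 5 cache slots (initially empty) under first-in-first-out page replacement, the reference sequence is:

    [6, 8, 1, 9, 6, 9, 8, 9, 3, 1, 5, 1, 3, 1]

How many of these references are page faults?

6 → fault, frames (6)
8 → fault, frames (6 8)
1 → fault, frames (6 8 1)
9 → fault, frames (6 8 1 9)
6 → hit
9 → hit
8 → hit
9 → hit
3 → fault, frames (6 8 1 9 3)
1 → hit
5 → fault, evict 6, frames (8 1 9 3 5)
1 → hit
3 → hit
1 → hit
Page faults: 6.

6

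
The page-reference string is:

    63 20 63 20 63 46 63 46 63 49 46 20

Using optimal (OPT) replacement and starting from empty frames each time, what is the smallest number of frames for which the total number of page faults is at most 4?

3

f=1: 12 faults
f=2: 5 faults
f=3: 4 faults
f=4: 4 faults
Smallest f with faults ≤ 4 is 3.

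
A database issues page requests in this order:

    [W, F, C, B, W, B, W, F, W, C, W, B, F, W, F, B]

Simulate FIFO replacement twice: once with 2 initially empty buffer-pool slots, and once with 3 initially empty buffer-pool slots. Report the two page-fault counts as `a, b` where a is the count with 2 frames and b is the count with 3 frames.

2 frames: F F F F F . . F . F F F F F . F → 12 faults.
3 frames: F F F F F . . F . F . F . F F . → 10 faults.
10 < 12: adding a frame reduced faults, as is typical.

12, 10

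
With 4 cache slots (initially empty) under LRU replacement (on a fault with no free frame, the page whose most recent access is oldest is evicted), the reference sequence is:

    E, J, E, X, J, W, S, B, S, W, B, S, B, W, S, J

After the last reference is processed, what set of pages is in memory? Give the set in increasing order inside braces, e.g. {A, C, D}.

E -> miss, frames [E]
J -> miss, frames [E, J]
E -> hit
X -> miss, frames [J, E, X]
J -> hit
W -> miss, frames [E, X, J, W]
S -> miss, evict E, frames [X, J, W, S]
B -> miss, evict X, frames [J, W, S, B]
S -> hit
W -> hit
B -> hit
S -> hit
B -> hit
W -> hit
S -> hit
J -> hit

{B, J, S, W}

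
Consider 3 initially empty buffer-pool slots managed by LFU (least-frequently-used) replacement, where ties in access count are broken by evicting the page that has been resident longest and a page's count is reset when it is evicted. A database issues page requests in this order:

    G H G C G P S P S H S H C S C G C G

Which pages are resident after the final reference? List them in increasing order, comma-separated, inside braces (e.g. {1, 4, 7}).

{C, G, S}

G -> miss, frames (G)
H -> miss, frames (G H)
G -> hit
C -> miss, frames (G H C)
G -> hit
P -> miss, evict H, frames (G C P)
S -> miss, evict C, frames (G P S)
P -> hit
S -> hit
H -> miss, evict P, frames (G S H)
S -> hit
H -> hit
C -> miss, evict H, frames (G S C)
S -> hit
C -> hit
G -> hit
C -> hit
G -> hit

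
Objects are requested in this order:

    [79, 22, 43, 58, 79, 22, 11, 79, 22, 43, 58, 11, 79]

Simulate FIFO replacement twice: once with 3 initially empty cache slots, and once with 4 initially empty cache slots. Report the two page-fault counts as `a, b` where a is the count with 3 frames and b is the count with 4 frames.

10, 11

3 frames: F F F F F F F . . F F . F → 10 faults.
4 frames: F F F F . . F F F F F F F → 11 faults.
11 > 10: adding a frame increased faults — Belady's anomaly.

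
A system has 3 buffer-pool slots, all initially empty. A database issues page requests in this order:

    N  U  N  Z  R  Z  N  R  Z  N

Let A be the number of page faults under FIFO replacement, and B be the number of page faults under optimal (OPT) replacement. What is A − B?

Under FIFO: F F . F F . F . . . → 5 faults.
Under OPT: F F . F F . . . . . → 4 faults.
A − B = 5 − 4 = 1.

1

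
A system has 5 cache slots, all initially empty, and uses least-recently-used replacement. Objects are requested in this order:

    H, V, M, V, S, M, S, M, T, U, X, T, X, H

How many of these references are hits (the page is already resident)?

H → fault, frames {H}
V → fault, frames {H,V}
M → fault, frames {H,V,M}
V → hit
S → fault, frames {H,M,V,S}
M → hit
S → hit
M → hit
T → fault, frames {H,V,S,M,T}
U → fault, evict H, frames {V,S,M,T,U}
X → fault, evict V, frames {S,M,T,U,X}
T → hit
X → hit
H → fault, evict S, frames {M,U,T,X,H}
Hits: 6.

6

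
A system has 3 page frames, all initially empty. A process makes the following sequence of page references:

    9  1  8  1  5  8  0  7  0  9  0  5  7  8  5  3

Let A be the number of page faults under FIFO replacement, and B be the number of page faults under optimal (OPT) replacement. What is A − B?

1

Under FIFO: F F F . F . F F . F . F . F . F → 10 faults.
Under OPT: F F F . F . F F . . . F . F . F → 9 faults.
A − B = 10 − 9 = 1.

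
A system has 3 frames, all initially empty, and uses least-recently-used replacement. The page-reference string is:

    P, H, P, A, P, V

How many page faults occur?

P -> fault, frames {P}
H -> fault, frames {P,H}
P -> hit
A -> fault, frames {H,P,A}
P -> hit
V -> fault, evict H, frames {A,P,V}
Page faults: 4.

4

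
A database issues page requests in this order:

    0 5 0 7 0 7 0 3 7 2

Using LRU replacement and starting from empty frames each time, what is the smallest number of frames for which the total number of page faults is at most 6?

f=1: 10 faults
f=2: 6 faults
f=3: 5 faults
f=4: 5 faults
f=5: 5 faults
Smallest f with faults ≤ 6 is 2.

2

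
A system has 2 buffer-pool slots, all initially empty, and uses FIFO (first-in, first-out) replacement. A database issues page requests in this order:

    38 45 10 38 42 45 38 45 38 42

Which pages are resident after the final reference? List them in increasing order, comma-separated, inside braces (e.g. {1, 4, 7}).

38: miss, frames {38}
45: miss, frames {38,45}
10: miss, evict 38, frames {45,10}
38: miss, evict 45, frames {10,38}
42: miss, evict 10, frames {38,42}
45: miss, evict 38, frames {42,45}
38: miss, evict 42, frames {45,38}
45: hit
38: hit
42: miss, evict 45, frames {38,42}

{38, 42}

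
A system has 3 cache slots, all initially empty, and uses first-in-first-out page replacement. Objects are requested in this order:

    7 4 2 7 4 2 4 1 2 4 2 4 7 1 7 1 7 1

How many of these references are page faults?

7 → fault, frames [7]
4 → fault, frames [7, 4]
2 → fault, frames [7, 4, 2]
7 → hit
4 → hit
2 → hit
4 → hit
1 → fault, evict 7, frames [4, 2, 1]
2 → hit
4 → hit
2 → hit
4 → hit
7 → fault, evict 4, frames [2, 1, 7]
1 → hit
7 → hit
1 → hit
7 → hit
1 → hit
Page faults: 5.

5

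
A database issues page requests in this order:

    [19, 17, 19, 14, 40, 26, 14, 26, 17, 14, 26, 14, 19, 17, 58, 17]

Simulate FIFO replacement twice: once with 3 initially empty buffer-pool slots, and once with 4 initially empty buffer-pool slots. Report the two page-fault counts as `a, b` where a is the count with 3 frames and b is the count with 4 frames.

10, 8

3 frames: F F . F F F . . F F . . F . F F → 10 faults.
4 frames: F F . F F F . . . . . . F F F . → 8 faults.
8 < 10: adding a frame reduced faults, as is typical.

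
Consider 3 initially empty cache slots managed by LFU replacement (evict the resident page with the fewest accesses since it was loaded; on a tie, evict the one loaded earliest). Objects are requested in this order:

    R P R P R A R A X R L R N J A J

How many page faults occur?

R: fault, frames {R}
P: fault, frames {R,P}
R: hit
P: hit
R: hit
A: fault, frames {R,P,A}
R: hit
A: hit
X: fault, evict P, frames {R,A,X}
R: hit
L: fault, evict X, frames {R,A,L}
R: hit
N: fault, evict L, frames {R,A,N}
J: fault, evict N, frames {R,A,J}
A: hit
J: hit
Page faults: 7.

7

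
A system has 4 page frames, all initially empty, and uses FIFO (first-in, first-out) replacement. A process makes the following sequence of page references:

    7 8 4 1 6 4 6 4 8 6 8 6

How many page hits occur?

7 → miss, frames [7]
8 → miss, frames [7, 8]
4 → miss, frames [7, 8, 4]
1 → miss, frames [7, 8, 4, 1]
6 → miss, evict 7, frames [8, 4, 1, 6]
4 → hit
6 → hit
4 → hit
8 → hit
6 → hit
8 → hit
6 → hit
Hits: 7.

7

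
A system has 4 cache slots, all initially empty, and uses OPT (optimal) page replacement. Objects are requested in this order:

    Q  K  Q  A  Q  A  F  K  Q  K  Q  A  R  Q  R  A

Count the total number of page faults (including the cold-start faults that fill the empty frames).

5

Q: miss, frames {Q}
K: miss, frames {Q,K}
Q: hit
A: miss, frames {Q,K,A}
Q: hit
A: hit
F: miss, frames {Q,K,A,F}
K: hit
Q: hit
K: hit
Q: hit
A: hit
R: miss, evict F, frames {Q,K,A,R}
Q: hit
R: hit
A: hit
Page faults: 5.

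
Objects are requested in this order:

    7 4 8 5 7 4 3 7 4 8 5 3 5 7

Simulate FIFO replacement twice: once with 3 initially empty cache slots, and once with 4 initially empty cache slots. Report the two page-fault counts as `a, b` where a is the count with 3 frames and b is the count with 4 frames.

3 frames: F F F F F F F . . F F . . F → 10 faults.
4 frames: F F F F . . F F F F F F . F → 11 faults.
11 > 10: adding a frame increased faults — Belady's anomaly.

10, 11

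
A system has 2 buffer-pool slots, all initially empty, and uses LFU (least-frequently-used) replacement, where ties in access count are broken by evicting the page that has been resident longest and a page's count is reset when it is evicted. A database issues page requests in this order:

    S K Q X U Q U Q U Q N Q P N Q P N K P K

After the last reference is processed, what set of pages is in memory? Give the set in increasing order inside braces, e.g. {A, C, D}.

S: miss, frames {S}
K: miss, frames {S,K}
Q: miss, evict S, frames {K,Q}
X: miss, evict K, frames {Q,X}
U: miss, evict Q, frames {X,U}
Q: miss, evict X, frames {U,Q}
U: hit
Q: hit
U: hit
Q: hit
N: miss, evict U, frames {Q,N}
Q: hit
P: miss, evict N, frames {Q,P}
N: miss, evict P, frames {Q,N}
Q: hit
P: miss, evict N, frames {Q,P}
N: miss, evict P, frames {Q,N}
K: miss, evict N, frames {Q,K}
P: miss, evict K, frames {Q,P}
K: miss, evict P, frames {Q,K}

{K, Q}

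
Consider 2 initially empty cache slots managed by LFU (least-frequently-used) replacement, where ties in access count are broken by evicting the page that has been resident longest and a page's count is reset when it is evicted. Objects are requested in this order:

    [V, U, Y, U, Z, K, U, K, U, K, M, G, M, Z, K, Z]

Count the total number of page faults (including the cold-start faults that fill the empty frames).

V -> fault, frames [V]
U -> fault, frames [V, U]
Y -> fault, evict V, frames [U, Y]
U -> hit
Z -> fault, evict Y, frames [U, Z]
K -> fault, evict Z, frames [U, K]
U -> hit
K -> hit
U -> hit
K -> hit
M -> fault, evict K, frames [U, M]
G -> fault, evict M, frames [U, G]
M -> fault, evict G, frames [U, M]
Z -> fault, evict M, frames [U, Z]
K -> fault, evict Z, frames [U, K]
Z -> fault, evict K, frames [U, Z]
Page faults: 11.

11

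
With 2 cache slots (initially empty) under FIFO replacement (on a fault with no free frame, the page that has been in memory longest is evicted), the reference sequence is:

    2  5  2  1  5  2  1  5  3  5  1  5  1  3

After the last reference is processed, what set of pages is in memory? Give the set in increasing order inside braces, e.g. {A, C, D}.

{3, 5}

2: fault, frames {2}
5: fault, frames {2,5}
2: hit
1: fault, evict 2, frames {5,1}
5: hit
2: fault, evict 5, frames {1,2}
1: hit
5: fault, evict 1, frames {2,5}
3: fault, evict 2, frames {5,3}
5: hit
1: fault, evict 5, frames {3,1}
5: fault, evict 3, frames {1,5}
1: hit
3: fault, evict 1, frames {5,3}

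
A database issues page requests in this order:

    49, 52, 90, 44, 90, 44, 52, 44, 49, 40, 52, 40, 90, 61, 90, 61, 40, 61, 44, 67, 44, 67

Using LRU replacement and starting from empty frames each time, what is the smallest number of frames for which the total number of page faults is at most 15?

2

f=1: 22 faults
f=2: 13 faults
f=3: 11 faults
f=4: 9 faults
f=5: 8 faults
f=6: 7 faults
f=7: 7 faults
Smallest f with faults ≤ 15 is 2.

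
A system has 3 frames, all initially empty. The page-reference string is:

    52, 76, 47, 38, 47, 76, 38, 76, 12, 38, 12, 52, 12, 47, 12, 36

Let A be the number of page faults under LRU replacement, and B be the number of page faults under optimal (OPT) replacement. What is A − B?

Under LRU: F F F F . . . . F . . F . F . F → 8 faults.
Under OPT: F F F F . . . . F . . F . . . F → 7 faults.
A − B = 8 − 7 = 1.

1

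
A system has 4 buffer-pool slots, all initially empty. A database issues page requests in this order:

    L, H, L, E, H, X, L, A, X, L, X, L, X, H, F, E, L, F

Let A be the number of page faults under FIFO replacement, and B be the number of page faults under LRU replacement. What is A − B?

1

Under FIFO: F F . F . F . F . F . . . F F F . . → 9 faults.
Under LRU: F F . F . F . F . . . . . . F F F . → 8 faults.
A − B = 9 − 8 = 1.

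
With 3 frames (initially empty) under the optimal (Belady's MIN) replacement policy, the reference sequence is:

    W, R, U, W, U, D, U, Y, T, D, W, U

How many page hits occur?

5

W → miss, frames {W}
R → miss, frames {W,R}
U → miss, frames {W,R,U}
W → hit
U → hit
D → miss, evict R, frames {W,U,D}
U → hit
Y → miss, evict U, frames {W,D,Y}
T → miss, evict Y, frames {W,D,T}
D → hit
W → hit
U → miss, evict T, frames {W,D,U}
Hits: 5.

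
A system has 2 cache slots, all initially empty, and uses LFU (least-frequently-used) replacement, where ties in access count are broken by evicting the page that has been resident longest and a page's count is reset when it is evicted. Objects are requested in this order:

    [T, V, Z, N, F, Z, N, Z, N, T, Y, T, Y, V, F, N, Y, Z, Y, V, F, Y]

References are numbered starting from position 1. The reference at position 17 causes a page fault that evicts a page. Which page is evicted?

pos 1: T: miss, frames (T)
pos 2: V: miss, frames (T V)
pos 3: Z: miss, evict T, frames (V Z)
pos 4: N: miss, evict V, frames (Z N)
pos 5: F: miss, evict Z, frames (N F)
pos 6: Z: miss, evict N, frames (F Z)
pos 7: N: miss, evict F, frames (Z N)
pos 8: Z: hit
pos 9: N: hit
pos 10: T: miss, evict Z, frames (N T)
pos 11: Y: miss, evict T, frames (N Y)
pos 12: T: miss, evict Y, frames (N T)
pos 13: Y: miss, evict T, frames (N Y)
pos 14: V: miss, evict Y, frames (N V)
pos 15: F: miss, evict V, frames (N F)
pos 16: N: hit
pos 17: Y: miss, evict F, frames (N Y)
At position 17, page F is evicted.

F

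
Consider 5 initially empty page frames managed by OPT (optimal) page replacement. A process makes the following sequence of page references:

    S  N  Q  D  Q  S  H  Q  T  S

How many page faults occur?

6

S → fault, frames [S]
N → fault, frames [S, N]
Q → fault, frames [S, N, Q]
D → fault, frames [S, N, Q, D]
Q → hit
S → hit
H → fault, frames [S, N, Q, D, H]
Q → hit
T → fault, evict H, frames [S, N, Q, D, T]
S → hit
Page faults: 6.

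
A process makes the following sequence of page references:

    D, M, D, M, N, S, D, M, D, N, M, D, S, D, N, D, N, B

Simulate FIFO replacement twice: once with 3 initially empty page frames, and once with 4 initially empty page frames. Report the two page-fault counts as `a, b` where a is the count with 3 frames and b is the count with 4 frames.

10, 5

3 frames: F F . . F F F F . F . . F F . . . F → 10 faults.
4 frames: F F . . F F . . . . . . . . . . . F → 5 faults.
5 < 10: adding a frame reduced faults, as is typical.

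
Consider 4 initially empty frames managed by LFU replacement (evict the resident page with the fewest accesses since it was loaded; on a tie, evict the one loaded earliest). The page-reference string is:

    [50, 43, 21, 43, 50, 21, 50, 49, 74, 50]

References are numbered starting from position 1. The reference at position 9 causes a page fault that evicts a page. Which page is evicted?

pos 1: 50 → fault, frames {50}
pos 2: 43 → fault, frames {50,43}
pos 3: 21 → fault, frames {50,43,21}
pos 4: 43 → hit
pos 5: 50 → hit
pos 6: 21 → hit
pos 7: 50 → hit
pos 8: 49 → fault, frames {50,43,21,49}
pos 9: 74 → fault, evict 49, frames {50,43,21,74}
At position 9, page 49 is evicted.

49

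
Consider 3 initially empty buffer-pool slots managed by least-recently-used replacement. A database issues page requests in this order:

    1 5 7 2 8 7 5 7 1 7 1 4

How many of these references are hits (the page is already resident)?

4

1 → miss, frames [1]
5 → miss, frames [1, 5]
7 → miss, frames [1, 5, 7]
2 → miss, evict 1, frames [5, 7, 2]
8 → miss, evict 5, frames [7, 2, 8]
7 → hit
5 → miss, evict 2, frames [8, 7, 5]
7 → hit
1 → miss, evict 8, frames [5, 7, 1]
7 → hit
1 → hit
4 → miss, evict 5, frames [7, 1, 4]
Hits: 4.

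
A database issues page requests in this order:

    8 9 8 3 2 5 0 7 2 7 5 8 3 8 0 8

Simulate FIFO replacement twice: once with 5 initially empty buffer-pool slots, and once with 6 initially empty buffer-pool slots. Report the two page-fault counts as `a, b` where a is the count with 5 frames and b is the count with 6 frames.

9, 8

5 frames: F F . F F F F F . . . F F . . . → 9 faults.
6 frames: F F . F F F F F . . . F . . . . → 8 faults.
8 < 9: adding a frame reduced faults, as is typical.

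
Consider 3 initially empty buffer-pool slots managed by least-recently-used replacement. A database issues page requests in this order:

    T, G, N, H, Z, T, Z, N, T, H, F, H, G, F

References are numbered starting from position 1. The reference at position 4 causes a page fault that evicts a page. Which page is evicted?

pos 1: T: fault, frames {T}
pos 2: G: fault, frames {T,G}
pos 3: N: fault, frames {T,G,N}
pos 4: H: fault, evict T, frames {G,N,H}
At position 4, page T is evicted.

T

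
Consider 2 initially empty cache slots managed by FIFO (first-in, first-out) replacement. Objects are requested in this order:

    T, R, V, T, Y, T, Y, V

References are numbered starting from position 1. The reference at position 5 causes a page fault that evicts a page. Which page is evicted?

pos 1: T -> fault, frames (T)
pos 2: R -> fault, frames (T R)
pos 3: V -> fault, evict T, frames (R V)
pos 4: T -> fault, evict R, frames (V T)
pos 5: Y -> fault, evict V, frames (T Y)
At position 5, page V is evicted.

V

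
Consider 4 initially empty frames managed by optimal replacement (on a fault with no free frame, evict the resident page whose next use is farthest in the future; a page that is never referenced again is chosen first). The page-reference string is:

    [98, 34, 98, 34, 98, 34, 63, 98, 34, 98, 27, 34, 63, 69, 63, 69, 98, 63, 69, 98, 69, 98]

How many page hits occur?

17

98 → miss, frames {98}
34 → miss, frames {98,34}
98 → hit
34 → hit
98 → hit
34 → hit
63 → miss, frames {98,34,63}
98 → hit
34 → hit
98 → hit
27 → miss, frames {98,34,63,27}
34 → hit
63 → hit
69 → miss, evict 27, frames {98,34,63,69}
63 → hit
69 → hit
98 → hit
63 → hit
69 → hit
98 → hit
69 → hit
98 → hit
Hits: 17.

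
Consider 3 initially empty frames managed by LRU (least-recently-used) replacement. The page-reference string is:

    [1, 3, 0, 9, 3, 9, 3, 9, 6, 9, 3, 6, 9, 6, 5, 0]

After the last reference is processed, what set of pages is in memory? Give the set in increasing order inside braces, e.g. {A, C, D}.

{0, 5, 6}

1 → miss, frames (1)
3 → miss, frames (1 3)
0 → miss, frames (1 3 0)
9 → miss, evict 1, frames (3 0 9)
3 → hit
9 → hit
3 → hit
9 → hit
6 → miss, evict 0, frames (3 9 6)
9 → hit
3 → hit
6 → hit
9 → hit
6 → hit
5 → miss, evict 3, frames (9 6 5)
0 → miss, evict 9, frames (6 5 0)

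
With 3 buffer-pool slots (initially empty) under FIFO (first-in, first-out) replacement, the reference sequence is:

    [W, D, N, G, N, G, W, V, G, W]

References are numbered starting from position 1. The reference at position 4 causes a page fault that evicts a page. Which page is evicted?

W

pos 1: W → miss, frames (W)
pos 2: D → miss, frames (W D)
pos 3: N → miss, frames (W D N)
pos 4: G → miss, evict W, frames (D N G)
At position 4, page W is evicted.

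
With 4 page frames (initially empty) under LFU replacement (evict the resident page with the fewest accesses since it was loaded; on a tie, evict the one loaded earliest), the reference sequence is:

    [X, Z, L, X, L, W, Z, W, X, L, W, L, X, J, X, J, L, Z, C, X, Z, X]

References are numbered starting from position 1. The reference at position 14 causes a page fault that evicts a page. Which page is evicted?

Z

pos 1: X → fault, frames [X]
pos 2: Z → fault, frames [X, Z]
pos 3: L → fault, frames [X, Z, L]
pos 4: X → hit
pos 5: L → hit
pos 6: W → fault, frames [X, Z, L, W]
pos 7: Z → hit
pos 8: W → hit
pos 9: X → hit
pos 10: L → hit
pos 11: W → hit
pos 12: L → hit
pos 13: X → hit
pos 14: J → fault, evict Z, frames [X, L, W, J]
At position 14, page Z is evicted.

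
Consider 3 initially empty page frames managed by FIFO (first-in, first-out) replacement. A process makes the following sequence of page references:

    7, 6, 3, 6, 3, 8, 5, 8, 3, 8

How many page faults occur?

5

7 → fault, frames {7}
6 → fault, frames {7,6}
3 → fault, frames {7,6,3}
6 → hit
3 → hit
8 → fault, evict 7, frames {6,3,8}
5 → fault, evict 6, frames {3,8,5}
8 → hit
3 → hit
8 → hit
Page faults: 5.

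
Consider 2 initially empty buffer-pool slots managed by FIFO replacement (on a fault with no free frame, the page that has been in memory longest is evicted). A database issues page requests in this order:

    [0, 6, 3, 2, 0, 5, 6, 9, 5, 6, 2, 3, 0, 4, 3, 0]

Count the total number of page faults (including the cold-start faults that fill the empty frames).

0: fault, frames {0}
6: fault, frames {0,6}
3: fault, evict 0, frames {6,3}
2: fault, evict 6, frames {3,2}
0: fault, evict 3, frames {2,0}
5: fault, evict 2, frames {0,5}
6: fault, evict 0, frames {5,6}
9: fault, evict 5, frames {6,9}
5: fault, evict 6, frames {9,5}
6: fault, evict 9, frames {5,6}
2: fault, evict 5, frames {6,2}
3: fault, evict 6, frames {2,3}
0: fault, evict 2, frames {3,0}
4: fault, evict 3, frames {0,4}
3: fault, evict 0, frames {4,3}
0: fault, evict 4, frames {3,0}
Page faults: 16.

16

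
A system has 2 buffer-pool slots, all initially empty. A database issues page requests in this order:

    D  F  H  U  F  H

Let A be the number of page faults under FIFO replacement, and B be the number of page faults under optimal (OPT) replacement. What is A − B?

1

Under FIFO: F F F F F F → 6 faults.
Under OPT: F F F F . F → 5 faults.
A − B = 6 − 5 = 1.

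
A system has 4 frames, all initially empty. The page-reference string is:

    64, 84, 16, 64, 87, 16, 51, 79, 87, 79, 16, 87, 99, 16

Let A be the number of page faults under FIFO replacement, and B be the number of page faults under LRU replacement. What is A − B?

Under FIFO: F F F . F . F F . . . . F F → 8 faults.
Under LRU: F F F . F . F F . . . . F . → 7 faults.
A − B = 8 − 7 = 1.

1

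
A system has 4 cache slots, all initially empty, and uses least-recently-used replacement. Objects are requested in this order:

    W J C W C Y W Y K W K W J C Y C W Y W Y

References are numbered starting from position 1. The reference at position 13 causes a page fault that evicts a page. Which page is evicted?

pos 1: W -> fault, frames (W)
pos 2: J -> fault, frames (W J)
pos 3: C -> fault, frames (W J C)
pos 4: W -> hit
pos 5: C -> hit
pos 6: Y -> fault, frames (J W C Y)
pos 7: W -> hit
pos 8: Y -> hit
pos 9: K -> fault, evict J, frames (C W Y K)
pos 10: W -> hit
pos 11: K -> hit
pos 12: W -> hit
pos 13: J -> fault, evict C, frames (Y K W J)
At position 13, page C is evicted.

C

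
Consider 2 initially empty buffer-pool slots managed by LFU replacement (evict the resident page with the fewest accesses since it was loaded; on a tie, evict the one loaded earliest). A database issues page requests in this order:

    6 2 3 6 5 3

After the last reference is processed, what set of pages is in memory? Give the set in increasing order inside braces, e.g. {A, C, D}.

{3, 5}

6 → fault, frames {6}
2 → fault, frames {6,2}
3 → fault, evict 6, frames {2,3}
6 → fault, evict 2, frames {3,6}
5 → fault, evict 3, frames {6,5}
3 → fault, evict 6, frames {5,3}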